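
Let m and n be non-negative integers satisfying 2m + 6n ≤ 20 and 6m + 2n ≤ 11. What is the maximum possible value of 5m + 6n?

18

(m,n)=(0,3): 2·0+6·3=18≤20, 6·0+2·3=6≤11, objective 18.
(m,n)=(1,2): 2·1+6·2=14≤20, 6·1+2·2=10≤11, objective 17.
(m,n)=(0,2): 2·0+6·2=12≤20, 6·0+2·2=4≤11, objective 12.
Maximum is 18 at (m,n)=(0,3).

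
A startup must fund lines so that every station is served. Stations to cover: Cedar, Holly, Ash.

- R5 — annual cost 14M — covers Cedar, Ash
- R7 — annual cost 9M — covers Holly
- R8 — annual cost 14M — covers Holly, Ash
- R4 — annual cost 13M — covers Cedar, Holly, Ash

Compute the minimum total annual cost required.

13

This is an integer covering problem.
R4 alone covers Cedar, Holly, Ash — every station.
Total annual cost: 13.
No cover costs less than 13.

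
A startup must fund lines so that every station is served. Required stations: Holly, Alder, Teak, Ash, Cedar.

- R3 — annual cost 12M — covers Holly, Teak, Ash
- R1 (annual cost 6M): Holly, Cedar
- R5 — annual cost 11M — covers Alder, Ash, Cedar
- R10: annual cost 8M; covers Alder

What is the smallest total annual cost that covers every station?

The greedy cost-per-new-station heuristic would pick R1, R5, and R3 for 29, but a cheaper cover exists.
Choose R3 and R5: together they cover Holly, Alder, Teak, Ash, Cedar — every station.
Total annual cost: 12 + 11 = 23.
No cover costs less than 23.

23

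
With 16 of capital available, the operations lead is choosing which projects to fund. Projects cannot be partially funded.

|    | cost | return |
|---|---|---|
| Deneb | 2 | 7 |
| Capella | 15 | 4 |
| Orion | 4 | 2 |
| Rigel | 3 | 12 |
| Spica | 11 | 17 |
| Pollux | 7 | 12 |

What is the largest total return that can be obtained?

36

Allowing fractional choices, the relaxed optimum would be about 37.2, but projects are indivisible.
Deneb + Orion + Rigel + Pollux: cost 2 + 4 + 3 + 7 = 16 ≤ 16, return 7 + 2 + 12 + 12 = 33.
Deneb + Rigel + Spica: cost 2 + 3 + 11 = 16 ≤ 16, return 7 + 12 + 17 = 36.
Deneb + Rigel + Pollux: cost 2 + 3 + 7 = 12 ≤ 16, return 7 + 12 + 12 = 31.
Best is Deneb, Rigel, and Spica with total return 36.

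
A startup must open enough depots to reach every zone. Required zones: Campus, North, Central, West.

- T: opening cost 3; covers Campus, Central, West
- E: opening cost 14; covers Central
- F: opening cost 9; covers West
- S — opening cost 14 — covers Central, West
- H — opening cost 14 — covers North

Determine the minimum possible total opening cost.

17

This is a weighted set-cover instance.
Choose T and H: together they cover Campus, North, Central, West — every zone.
Total opening cost: 3 + 14 = 17.
No cover costs less than 17.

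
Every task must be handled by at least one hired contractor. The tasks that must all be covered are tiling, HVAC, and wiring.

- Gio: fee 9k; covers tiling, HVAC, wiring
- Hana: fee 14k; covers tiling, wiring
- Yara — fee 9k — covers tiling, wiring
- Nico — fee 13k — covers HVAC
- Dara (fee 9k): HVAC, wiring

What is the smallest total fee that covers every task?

Gio alone covers tiling, HVAC, wiring — every task.
Total fee: 9.

9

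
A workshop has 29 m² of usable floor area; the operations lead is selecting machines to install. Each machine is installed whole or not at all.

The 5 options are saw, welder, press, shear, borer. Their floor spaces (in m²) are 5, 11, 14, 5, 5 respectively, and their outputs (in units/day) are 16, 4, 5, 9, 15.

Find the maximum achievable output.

45

This is an integer program with binary decision variables.
Take saw, press, shear, and borer: floor space 5 + 14 + 5 + 5 = 29 ≤ 29, output 16 + 5 + 9 + 15 = 45.
No other feasible combination does better.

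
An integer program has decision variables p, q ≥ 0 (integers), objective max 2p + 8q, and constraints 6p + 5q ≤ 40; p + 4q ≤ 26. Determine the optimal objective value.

Relaxing integrality, the LP optimum is 52.00 at (p,q) = (0, 6.5), which is not an integer point.
(p,q)=(1,6): 6·1+5·6=36≤40, 1·1+4·6=25≤26, objective 50.
(p,q)=(0,6): 6·0+5·6=30≤40, 1·0+4·6=24≤26, objective 48.
(p,q)=(2,5): 6·2+5·5=37≤40, 1·2+4·5=22≤26, objective 44.
(p,q)=(1,5): 6·1+5·5=31≤40, 1·1+4·5=21≤26, objective 42.
The best lattice point is (1,6), giving 50.

50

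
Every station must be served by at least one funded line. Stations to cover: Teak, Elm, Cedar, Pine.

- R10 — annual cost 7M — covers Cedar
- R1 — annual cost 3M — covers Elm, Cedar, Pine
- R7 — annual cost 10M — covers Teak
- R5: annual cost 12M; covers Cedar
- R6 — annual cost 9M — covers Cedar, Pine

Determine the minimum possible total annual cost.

13

This is an integer covering problem.
Choose R1 and R7: together they cover Teak, Elm, Cedar, Pine — every station.
Total annual cost: 3 + 10 = 13.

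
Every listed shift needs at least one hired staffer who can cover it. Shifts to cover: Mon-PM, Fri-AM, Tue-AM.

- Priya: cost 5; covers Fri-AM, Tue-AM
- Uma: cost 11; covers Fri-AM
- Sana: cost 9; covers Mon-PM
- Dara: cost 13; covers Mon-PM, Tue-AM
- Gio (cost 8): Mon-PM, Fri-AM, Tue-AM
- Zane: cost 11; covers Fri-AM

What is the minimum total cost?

8

Gio alone covers Mon-PM, Fri-AM, Tue-AM — every shift.
Total cost: 8.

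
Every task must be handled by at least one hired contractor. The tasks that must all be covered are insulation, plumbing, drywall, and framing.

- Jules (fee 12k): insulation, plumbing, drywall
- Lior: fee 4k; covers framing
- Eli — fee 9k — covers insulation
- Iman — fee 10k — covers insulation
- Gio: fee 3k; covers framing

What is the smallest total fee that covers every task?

15

Choose Jules and Gio: together they cover insulation, plumbing, drywall, framing — every task.
Total fee: 12 + 3 = 15.
No cover costs less than 15.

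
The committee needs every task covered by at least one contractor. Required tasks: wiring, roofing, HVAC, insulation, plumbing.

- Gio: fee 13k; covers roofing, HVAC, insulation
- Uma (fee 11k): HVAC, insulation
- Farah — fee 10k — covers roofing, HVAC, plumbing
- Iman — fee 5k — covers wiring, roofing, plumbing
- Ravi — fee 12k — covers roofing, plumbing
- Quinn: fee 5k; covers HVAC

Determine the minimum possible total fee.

Choose Uma and Iman: together they cover wiring, roofing, HVAC, insulation, plumbing — every task.
Total fee: 11 + 5 = 16.

16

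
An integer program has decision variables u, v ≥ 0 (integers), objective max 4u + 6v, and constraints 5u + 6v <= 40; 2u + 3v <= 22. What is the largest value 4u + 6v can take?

38

(u,v)=(2,5): 5·2+6·5=40≤40, 2·2+3·5=19≤22, objective 38.
(u,v)=(3,4): 5·3+6·4=39≤40, 2·3+3·4=18≤22, objective 36.
(u,v)=(0,6): 5·0+6·6=36≤40, 2·0+3·6=18≤22, objective 36.
(u,v)=(1,5): 5·1+6·5=35≤40, 2·1+3·5=17≤22, objective 34.
No feasible integer point exceeds 38.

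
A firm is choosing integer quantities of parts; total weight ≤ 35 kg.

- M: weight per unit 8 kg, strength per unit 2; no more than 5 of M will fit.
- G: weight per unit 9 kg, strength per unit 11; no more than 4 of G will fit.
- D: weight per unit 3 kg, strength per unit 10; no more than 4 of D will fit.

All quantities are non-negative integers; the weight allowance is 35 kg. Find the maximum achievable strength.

This is a bounded integer knapsack.
D has the best ratio (10/3); taking only D gives at most 4×10 = 40 (stopped by the supply cap of 4).
Mixing does better — 2×G and 4×D: weight 30 ≤ 35, strength 2·11 + 4·10 = 62.

62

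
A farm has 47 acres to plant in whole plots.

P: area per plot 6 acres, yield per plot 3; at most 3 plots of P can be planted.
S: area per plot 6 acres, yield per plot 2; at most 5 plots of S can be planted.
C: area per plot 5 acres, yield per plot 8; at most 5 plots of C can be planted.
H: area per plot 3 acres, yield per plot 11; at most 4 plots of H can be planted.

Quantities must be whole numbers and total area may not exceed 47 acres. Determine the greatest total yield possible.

87

H has the best ratio (11/3); taking only H gives at most 4×11 = 44 (stopped by the supply cap of 4).
Mixing does better — 1×P, 5×C, and 4×H: area 43 ≤ 47, yield 1·3 + 5·8 + 4·11 = 87.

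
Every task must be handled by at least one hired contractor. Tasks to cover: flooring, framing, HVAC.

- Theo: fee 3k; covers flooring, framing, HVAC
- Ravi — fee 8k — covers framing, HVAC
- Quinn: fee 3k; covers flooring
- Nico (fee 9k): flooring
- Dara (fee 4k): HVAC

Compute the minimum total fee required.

3

Theo alone covers flooring, framing, HVAC — every task.
Total fee: 3.
No cover costs less than 3.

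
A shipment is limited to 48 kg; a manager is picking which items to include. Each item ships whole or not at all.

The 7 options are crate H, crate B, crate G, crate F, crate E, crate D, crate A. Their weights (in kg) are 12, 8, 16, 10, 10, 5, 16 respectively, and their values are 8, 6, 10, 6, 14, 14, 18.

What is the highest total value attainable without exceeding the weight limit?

56

Allowing fractional choices, the relaxed optimum would be about 58.0, but items are indivisible.
crate H + crate E + crate D + crate A: weight 12 + 10 + 5 + 16 = 43 ≤ 48, value 8 + 14 + 14 + 18 = 54.
crate B + crate E + crate D + crate A: weight 8 + 10 + 5 + 16 = 39 ≤ 48, value 6 + 14 + 14 + 18 = 52.
crate G + crate E + crate D + crate A: weight 16 + 10 + 5 + 16 = 47 ≤ 48, value 10 + 14 + 14 + 18 = 56.
Best is crate G, crate E, crate D, and crate A with total value 56.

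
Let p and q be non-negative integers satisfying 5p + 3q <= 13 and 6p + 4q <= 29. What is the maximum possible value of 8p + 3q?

19

The continuous relaxation peaks at (2.6, 0) with value 20.80; rounding to a feasible lattice point costs some objective.
(p,q)=(2,1): 5·2+3·1=13≤13, 6·2+4·1=16≤29, objective 19.
(p,q)=(2,0): 5·2+3·0=10≤13, 6·2+4·0=12≤29, objective 16.
(p,q)=(1,2): 5·1+3·2=11≤13, 6·1+4·2=14≤29, objective 14.
The best lattice point is (2,1), giving 19.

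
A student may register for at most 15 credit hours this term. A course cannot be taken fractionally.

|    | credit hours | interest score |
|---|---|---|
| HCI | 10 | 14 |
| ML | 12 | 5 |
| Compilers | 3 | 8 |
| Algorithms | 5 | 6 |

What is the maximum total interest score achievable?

Allowing fractional choices, the relaxed optimum would be about 24.4, but courses are indivisible.
HCI + Compilers: credit hours 10 + 3 = 13 ≤ 15, interest score 14 + 8 = 22.
HCI + Algorithms: credit hours 10 + 5 = 15 ≤ 15, interest score 14 + 6 = 20.
Compilers + Algorithms: credit hours 3 + 5 = 8 ≤ 15, interest score 8 + 6 = 14.
Best is HCI and Compilers with total interest score 22.

22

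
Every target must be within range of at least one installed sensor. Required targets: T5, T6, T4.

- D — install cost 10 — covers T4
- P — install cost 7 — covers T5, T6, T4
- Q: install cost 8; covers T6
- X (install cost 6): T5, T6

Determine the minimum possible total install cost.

P alone covers T5, T6, T4 — every target.
Total install cost: 7.
No cover costs less than 7.

7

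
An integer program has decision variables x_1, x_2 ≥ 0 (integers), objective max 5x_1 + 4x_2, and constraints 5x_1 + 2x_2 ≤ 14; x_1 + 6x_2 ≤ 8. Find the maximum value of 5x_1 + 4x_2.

(x_1,x_2)=(2,1): 5·2+2·1=12≤14, 1·2+6·1=8≤8, objective 14.
(x_1,x_2)=(2,0): 5·2+2·0=10≤14, 1·2+6·0=2≤8, objective 10.
Maximum is 14 at (x_1,x_2)=(2,1).

14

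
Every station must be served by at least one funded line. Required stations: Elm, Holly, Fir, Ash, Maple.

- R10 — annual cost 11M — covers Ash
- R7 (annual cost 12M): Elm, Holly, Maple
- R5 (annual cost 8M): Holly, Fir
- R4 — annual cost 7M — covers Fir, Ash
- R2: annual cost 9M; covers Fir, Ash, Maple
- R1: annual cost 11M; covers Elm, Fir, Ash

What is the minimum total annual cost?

19

The greedy cost-per-new-station heuristic would pick R2 and R7 for 21, but a cheaper cover exists.
Choose R7 and R4: together they cover Elm, Holly, Fir, Ash, Maple — every station.
Total annual cost: 12 + 7 = 19.
No cover costs less than 19.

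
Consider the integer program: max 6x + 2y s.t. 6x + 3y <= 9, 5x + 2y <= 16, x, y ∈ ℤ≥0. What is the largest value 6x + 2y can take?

8

Relaxing integrality, the LP optimum is 9.00 at (x,y) = (1.5, 0), which is not an integer point.
(x,y)=(1,1): 6·1+3·1=9≤9, 5·1+2·1=7≤16, objective 8.
(x,y)=(1,0): 6·1+3·0=6≤9, 5·1+2·0=5≤16, objective 6.
(x,y)=(0,2): 6·0+3·2=6≤9, 5·0+2·2=4≤16, objective 4.
The best lattice point is (1,1), giving 8.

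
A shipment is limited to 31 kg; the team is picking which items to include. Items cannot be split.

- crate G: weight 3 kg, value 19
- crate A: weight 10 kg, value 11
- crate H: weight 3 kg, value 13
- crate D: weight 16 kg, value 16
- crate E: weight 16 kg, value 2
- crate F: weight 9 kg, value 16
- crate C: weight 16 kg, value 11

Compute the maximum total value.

64

Take crate G, crate H, crate D, and crate F: weight 3 + 3 + 16 + 9 = 31 ≤ 31, value 19 + 13 + 16 + 16 = 64.
No other feasible combination does better.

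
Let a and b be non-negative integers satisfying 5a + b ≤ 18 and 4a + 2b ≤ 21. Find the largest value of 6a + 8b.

Relaxing integrality, the LP optimum is 84.00 at (a,b) = (0, 10.5), which is not an integer point.
(a,b)=(0,10): 5·0+1·10=10≤18, 4·0+2·10=20≤21, objective 80.
(a,b)=(0,9): 5·0+1·9=9≤18, 4·0+2·9=18≤21, objective 72.
The best lattice point is (0,10), giving 80.

80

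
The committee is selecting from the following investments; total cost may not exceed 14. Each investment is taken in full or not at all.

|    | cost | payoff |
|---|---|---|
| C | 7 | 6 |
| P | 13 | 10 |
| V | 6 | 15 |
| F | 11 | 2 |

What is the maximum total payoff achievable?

This is an integer program with binary decision variables.
P: cost 13 ≤ 14, payoff 10.
V: cost 6 ≤ 14, payoff 15.
C + V: cost 7 + 6 = 13 ≤ 14, payoff 6 + 15 = 21.
Best is C and V with total payoff 21.

21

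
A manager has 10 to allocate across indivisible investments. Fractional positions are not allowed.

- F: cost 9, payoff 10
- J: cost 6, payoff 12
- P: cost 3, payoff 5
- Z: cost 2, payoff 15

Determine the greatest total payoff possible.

Allowing fractional choices, the relaxed optimum would be about 30.3, but investments are indivisible.
J + Z: cost 6 + 2 = 8 ≤ 10, payoff 12 + 15 = 27.
J + P: cost 6 + 3 = 9 ≤ 10, payoff 12 + 5 = 17.
P + Z: cost 3 + 2 = 5 ≤ 10, payoff 5 + 15 = 20.
Best is J and Z with total payoff 27.

27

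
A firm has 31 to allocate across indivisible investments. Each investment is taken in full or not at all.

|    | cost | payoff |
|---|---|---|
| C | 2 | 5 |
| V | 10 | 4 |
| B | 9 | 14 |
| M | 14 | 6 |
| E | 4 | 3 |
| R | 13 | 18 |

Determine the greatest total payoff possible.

40

This is an integer program with binary decision variables.
B + E + R: cost 9 + 4 + 13 = 26 ≤ 31, payoff 14 + 3 + 18 = 35.
C + B + E + R: cost 2 + 9 + 4 + 13 = 28 ≤ 31, payoff 5 + 14 + 3 + 18 = 40.
C + B + R: cost 2 + 9 + 13 = 24 ≤ 31, payoff 5 + 14 + 18 = 37.
Best is C, B, E, and R with total payoff 40.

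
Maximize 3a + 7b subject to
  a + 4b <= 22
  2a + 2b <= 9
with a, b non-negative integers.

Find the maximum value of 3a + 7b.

The continuous relaxation peaks at (0, 4.5) with value 31.50; rounding to a feasible lattice point costs some objective.
(a,b)=(0,4): 1·0+4·4=16≤22, 2·0+2·4=8≤9, objective 28.
(a,b)=(1,3): 1·1+4·3=13≤22, 2·1+2·3=8≤9, objective 24.
(a,b)=(0,3): 1·0+4·3=12≤22, 2·0+2·3=6≤9, objective 21.
No feasible integer point exceeds 28.

28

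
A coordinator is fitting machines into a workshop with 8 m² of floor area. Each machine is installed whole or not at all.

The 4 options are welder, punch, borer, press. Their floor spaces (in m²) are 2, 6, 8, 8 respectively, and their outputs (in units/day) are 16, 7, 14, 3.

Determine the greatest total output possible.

23

This is a 0-1 knapsack instance.
Allowing fractional choices, the relaxed optimum would be about 26.5, but machines are indivisible.
welder + punch: floor space 2 + 6 = 8 ≤ 8, output 16 + 7 = 23.
welder: floor space 2 ≤ 8, output 16.
Best is welder and punch with total output 23.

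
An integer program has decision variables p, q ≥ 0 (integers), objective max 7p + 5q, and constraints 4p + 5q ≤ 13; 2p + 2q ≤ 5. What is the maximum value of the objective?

The continuous relaxation peaks at (2.5, 0) with value 17.50; rounding to a feasible lattice point costs some objective.
(p,q)=(2,0): 4·2+5·0=8≤13, 2·2+2·0=4≤5, objective 14.
(p,q)=(1,1): 4·1+5·1=9≤13, 2·1+2·1=4≤5, objective 12.
(p,q)=(1,0): 4·1+5·0=4≤13, 2·1+2·0=2≤5, objective 7.
No feasible integer point exceeds 14.

14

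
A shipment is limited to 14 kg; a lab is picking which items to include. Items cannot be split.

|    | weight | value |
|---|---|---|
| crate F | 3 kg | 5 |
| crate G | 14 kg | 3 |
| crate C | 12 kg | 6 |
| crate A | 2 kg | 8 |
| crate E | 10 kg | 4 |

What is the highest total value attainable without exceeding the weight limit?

14

Allowing fractional choices, the relaxed optimum would be about 17.5, but items are indivisible.
crate C + crate A: weight 12 + 2 = 14 ≤ 14, value 6 + 8 = 14.
crate F + crate A: weight 3 + 2 = 5 ≤ 14, value 5 + 8 = 13.
Best is crate C and crate A with total value 14.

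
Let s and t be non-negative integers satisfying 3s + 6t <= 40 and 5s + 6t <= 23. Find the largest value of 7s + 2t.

28

The continuous relaxation peaks at (4.6, 0) with value 32.20; rounding to a feasible lattice point costs some objective.
(s,t)=(4,0): 3·4+6·0=12≤40, 5·4+6·0=20≤23, objective 28.
(s,t)=(3,1): 3·3+6·1=15≤40, 5·3+6·1=21≤23, objective 23.
(s,t)=(3,0): 3·3+6·0=9≤40, 5·3+6·0=15≤23, objective 21.
Maximum is 28 at (s,t)=(4,0).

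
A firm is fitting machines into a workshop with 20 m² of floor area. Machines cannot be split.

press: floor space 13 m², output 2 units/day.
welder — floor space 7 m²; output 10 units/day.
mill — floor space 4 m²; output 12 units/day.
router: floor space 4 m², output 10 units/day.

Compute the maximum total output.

This is an integer program with binary decision variables.
welder + mill + router: floor space 7 + 4 + 4 = 15 ≤ 20, output 10 + 12 + 10 = 32.
mill + router: floor space 4 + 4 = 8 ≤ 20, output 12 + 10 = 22.
Best is welder, mill, and router with total output 32.

32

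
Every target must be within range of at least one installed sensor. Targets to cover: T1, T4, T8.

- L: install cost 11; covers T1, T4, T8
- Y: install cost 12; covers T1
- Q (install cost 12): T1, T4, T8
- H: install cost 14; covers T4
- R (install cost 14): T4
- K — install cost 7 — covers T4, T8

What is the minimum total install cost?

11

L alone covers T1, T4, T8 — every target.
Total install cost: 11.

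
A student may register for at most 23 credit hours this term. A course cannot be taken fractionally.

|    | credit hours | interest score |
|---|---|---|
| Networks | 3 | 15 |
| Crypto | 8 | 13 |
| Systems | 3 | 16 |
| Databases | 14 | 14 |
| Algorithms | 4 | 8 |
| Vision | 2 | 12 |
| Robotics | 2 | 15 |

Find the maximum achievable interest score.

79

Allowing fractional choices, the relaxed optimum would be about 80.0, but courses are indivisible.
Networks + Crypto + Systems + Algorithms + Vision + Robotics: credit hours 3 + 8 + 3 + 4 + 2 + 2 = 22 ≤ 23, interest score 15 + 13 + 16 + 8 + 12 + 15 = 79.
Networks + Crypto + Systems + Vision + Robotics: credit hours 3 + 8 + 3 + 2 + 2 = 18 ≤ 23, interest score 15 + 13 + 16 + 12 + 15 = 71.
Networks + Crypto + Systems + Algorithms + Robotics: credit hours 3 + 8 + 3 + 4 + 2 = 20 ≤ 23, interest score 15 + 13 + 16 + 8 + 15 = 67.
Best is Networks, Crypto, Systems, Algorithms, Vision, and Robotics with total interest score 79.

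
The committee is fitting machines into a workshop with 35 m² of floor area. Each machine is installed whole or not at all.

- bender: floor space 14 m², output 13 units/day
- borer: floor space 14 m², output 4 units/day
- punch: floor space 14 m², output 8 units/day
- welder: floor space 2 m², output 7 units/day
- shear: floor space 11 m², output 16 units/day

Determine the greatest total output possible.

36

This is an integer program with binary decision variables.
punch + welder + shear: floor space 14 + 2 + 11 = 27 ≤ 35, output 8 + 7 + 16 = 31.
bender + shear: floor space 14 + 11 = 25 ≤ 35, output 13 + 16 = 29.
bender + welder + shear: floor space 14 + 2 + 11 = 27 ≤ 35, output 13 + 7 + 16 = 36.
Best is bender, welder, and shear with total output 36.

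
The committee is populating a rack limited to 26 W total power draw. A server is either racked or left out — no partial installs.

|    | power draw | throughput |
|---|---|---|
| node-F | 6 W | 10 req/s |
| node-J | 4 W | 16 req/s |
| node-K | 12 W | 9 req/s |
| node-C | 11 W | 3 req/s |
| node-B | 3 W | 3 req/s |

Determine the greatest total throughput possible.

Allowing fractional choices, the relaxed optimum would be about 38.3, but servers are indivisible.
node-F + node-J + node-K + node-B: power draw 6 + 4 + 12 + 3 = 25 ≤ 26, throughput 10 + 16 + 9 + 3 = 38.
node-F + node-J + node-K: power draw 6 + 4 + 12 = 22 ≤ 26, throughput 10 + 16 + 9 = 35.
Best is node-F, node-J, node-K, and node-B with total throughput 38.

38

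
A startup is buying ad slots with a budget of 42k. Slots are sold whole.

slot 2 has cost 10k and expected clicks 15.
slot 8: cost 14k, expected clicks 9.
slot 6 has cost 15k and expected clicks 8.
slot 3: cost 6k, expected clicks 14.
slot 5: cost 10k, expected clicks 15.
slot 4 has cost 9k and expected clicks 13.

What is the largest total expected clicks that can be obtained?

This is an integer program with binary decision variables.
Allowing fractional choices, the relaxed optimum would be about 61.5, but ad slots are indivisible.
slot 2 + slot 3 + slot 5 + slot 4: cost 10 + 6 + 10 + 9 = 35 ≤ 42, expected clicks 15 + 14 + 15 + 13 = 57.
slot 2 + slot 8 + slot 3 + slot 5: cost 10 + 14 + 6 + 10 = 40 ≤ 42, expected clicks 15 + 9 + 14 + 15 = 53.
Best is slot 2, slot 3, slot 5, and slot 4 with total expected clicks 57.

57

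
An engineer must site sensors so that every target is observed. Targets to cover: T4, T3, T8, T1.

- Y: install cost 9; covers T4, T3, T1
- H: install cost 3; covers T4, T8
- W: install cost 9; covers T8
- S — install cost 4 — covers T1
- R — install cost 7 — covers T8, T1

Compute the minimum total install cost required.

The greedy cost-per-new-target heuristic would pick H, S, and Y for 16, but a cheaper cover exists.
Choose Y and H: together they cover T4, T3, T8, T1 — every target.
Total install cost: 9 + 3 = 12.
No cover costs less than 12.

12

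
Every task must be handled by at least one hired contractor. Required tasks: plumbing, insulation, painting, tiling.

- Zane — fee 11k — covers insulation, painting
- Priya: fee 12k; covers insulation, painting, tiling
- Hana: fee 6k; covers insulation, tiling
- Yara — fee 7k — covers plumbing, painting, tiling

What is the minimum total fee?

Choose Hana and Yara: together they cover plumbing, insulation, painting, tiling — every task.
Total fee: 6 + 7 = 13.
No cover costs less than 13.

13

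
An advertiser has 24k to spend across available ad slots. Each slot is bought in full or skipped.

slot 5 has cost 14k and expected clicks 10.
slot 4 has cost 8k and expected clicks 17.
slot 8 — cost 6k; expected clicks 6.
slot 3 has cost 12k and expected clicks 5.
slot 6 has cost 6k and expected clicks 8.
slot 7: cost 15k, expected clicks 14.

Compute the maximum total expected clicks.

slot 4 + slot 7: cost 8 + 15 = 23 ≤ 24, expected clicks 17 + 14 = 31.
slot 4 + slot 8 + slot 6: cost 8 + 6 + 6 = 20 ≤ 24, expected clicks 17 + 6 + 8 = 31.
The maximum expected clicks is 31; one optimal choice is slot 4, slot 8, and slot 6.

31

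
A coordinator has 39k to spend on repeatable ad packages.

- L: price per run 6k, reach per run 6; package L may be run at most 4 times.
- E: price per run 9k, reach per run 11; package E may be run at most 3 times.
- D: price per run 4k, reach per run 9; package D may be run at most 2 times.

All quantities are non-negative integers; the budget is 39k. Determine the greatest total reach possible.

52

This is a bounded integer knapsack.
Take 2×L, 2×E, and 2×D: price 38 ≤ 39, reach 2·6 + 2·11 + 2·9 = 52.
D has the best ratio (9/4) and is taken to its limit of 2; remaining capacity is filled optimally with the others.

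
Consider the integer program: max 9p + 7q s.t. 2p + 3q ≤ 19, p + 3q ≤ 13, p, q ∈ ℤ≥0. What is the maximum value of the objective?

81

(p,q)=(9,0) is feasible, giving 81.
(p,q)=(8,1) is feasible, giving 79.
(p,q)=(8,0) is feasible, giving 72.
No feasible integer point exceeds 81.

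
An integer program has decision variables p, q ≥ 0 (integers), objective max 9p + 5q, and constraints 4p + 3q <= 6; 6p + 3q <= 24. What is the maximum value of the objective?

10

The continuous relaxation peaks at (1.5, 0) with value 13.50; rounding to a feasible lattice point costs some objective.
(p,q)=(0,2): 4·0+3·2=6≤6, 6·0+3·2=6≤24, objective 10.
(p,q)=(1,0): 4·1+3·0=4≤6, 6·1+3·0=6≤24, objective 9.
(p,q)=(0,1): 4·0+3·1=3≤6, 6·0+3·1=3≤24, objective 5.
Maximum is 10 at (p,q)=(0,2).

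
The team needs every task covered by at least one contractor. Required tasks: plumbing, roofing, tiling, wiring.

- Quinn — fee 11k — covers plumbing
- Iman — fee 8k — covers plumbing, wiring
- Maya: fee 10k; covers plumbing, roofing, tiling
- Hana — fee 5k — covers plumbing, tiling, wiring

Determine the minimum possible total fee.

Choose Maya and Hana: together they cover plumbing, roofing, tiling, wiring — every task.
Total fee: 10 + 5 = 15.
No cover costs less than 15.

15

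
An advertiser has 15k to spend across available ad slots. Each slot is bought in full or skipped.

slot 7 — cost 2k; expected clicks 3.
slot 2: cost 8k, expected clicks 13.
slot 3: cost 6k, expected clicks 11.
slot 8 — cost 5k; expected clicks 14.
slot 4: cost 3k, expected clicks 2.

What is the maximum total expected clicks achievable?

30

Allowing fractional choices, the relaxed optimum would be about 31.5, but ad slots are indivisible.
slot 7 + slot 3 + slot 8: cost 2 + 6 + 5 = 13 ≤ 15, expected clicks 3 + 11 + 14 = 28.
slot 2 + slot 8: cost 8 + 5 = 13 ≤ 15, expected clicks 13 + 14 = 27.
slot 7 + slot 2 + slot 8: cost 2 + 8 + 5 = 15 ≤ 15, expected clicks 3 + 13 + 14 = 30.
Best is slot 7, slot 2, and slot 8 with total expected clicks 30.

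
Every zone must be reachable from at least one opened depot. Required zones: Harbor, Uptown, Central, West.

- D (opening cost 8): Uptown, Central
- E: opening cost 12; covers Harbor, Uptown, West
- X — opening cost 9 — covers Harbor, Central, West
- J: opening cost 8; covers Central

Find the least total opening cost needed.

17

Choose D and X: together they cover Harbor, Uptown, Central, West — every zone.
Total opening cost: 8 + 9 = 17.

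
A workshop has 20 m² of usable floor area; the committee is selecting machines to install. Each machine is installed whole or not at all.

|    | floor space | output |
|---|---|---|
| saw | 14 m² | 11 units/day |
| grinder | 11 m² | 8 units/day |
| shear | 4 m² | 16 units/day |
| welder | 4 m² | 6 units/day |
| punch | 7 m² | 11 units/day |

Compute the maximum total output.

Allowing fractional choices, the relaxed optimum would be about 36.9, but machines are indivisible.
grinder + shear + welder: floor space 11 + 4 + 4 = 19 ≤ 20, output 8 + 16 + 6 = 30.
shear + welder + punch: floor space 4 + 4 + 7 = 15 ≤ 20, output 16 + 6 + 11 = 33.
Best is shear, welder, and punch with total output 33.

33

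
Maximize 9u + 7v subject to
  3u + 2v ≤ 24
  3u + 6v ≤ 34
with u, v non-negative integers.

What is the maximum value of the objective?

72

Relaxing integrality, the LP optimum is 74.50 at (u,v) = (6.33, 2.5), which is not an integer point.
(u,v)=(8,0): 3·8+2·0=24≤24, 3·8+6·0=24≤34, objective 72.
(u,v)=(7,1): 3·7+2·1=23≤24, 3·7+6·1=27≤34, objective 70.
(u,v)=(6,2): 3·6+2·2=22≤24, 3·6+6·2=30≤34, objective 68.
The best lattice point is (8,0), giving 72.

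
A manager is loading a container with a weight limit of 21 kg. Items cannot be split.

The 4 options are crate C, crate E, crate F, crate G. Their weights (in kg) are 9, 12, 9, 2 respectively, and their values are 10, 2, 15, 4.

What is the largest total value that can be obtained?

Allowing fractional choices, the relaxed optimum would be about 29.2, but items are indivisible.
crate F + crate G: weight 9 + 2 = 11 ≤ 21, value 15 + 4 = 19.
crate C + crate F + crate G: weight 9 + 9 + 2 = 20 ≤ 21, value 10 + 15 + 4 = 29.
crate C + crate F: weight 9 + 9 = 18 ≤ 21, value 10 + 15 = 25.
Best is crate C, crate F, and crate G with total value 29.

29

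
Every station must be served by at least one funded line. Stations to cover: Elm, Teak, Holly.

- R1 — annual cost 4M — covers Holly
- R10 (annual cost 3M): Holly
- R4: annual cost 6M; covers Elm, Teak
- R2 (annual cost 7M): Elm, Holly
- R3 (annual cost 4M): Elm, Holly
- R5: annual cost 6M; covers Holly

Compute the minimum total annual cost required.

9

The greedy cost-per-new-station heuristic would pick R3 and R4 for 10, but a cheaper cover exists.
Choose R10 and R4: together they cover Elm, Teak, Holly — every station.
Total annual cost: 3 + 6 = 9.
No cover costs less than 9.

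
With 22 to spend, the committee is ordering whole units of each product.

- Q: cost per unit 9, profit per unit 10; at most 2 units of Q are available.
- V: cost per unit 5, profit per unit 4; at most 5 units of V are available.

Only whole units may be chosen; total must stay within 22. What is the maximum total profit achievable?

20

This is a bounded integer knapsack.
Q has the best ratio (10/9); taking only Q gives at most 2×10 = 20 (stopped by the cost limit).
Optimal: 2×Q: cost 18 ≤ 22, profit 2·10 = 20.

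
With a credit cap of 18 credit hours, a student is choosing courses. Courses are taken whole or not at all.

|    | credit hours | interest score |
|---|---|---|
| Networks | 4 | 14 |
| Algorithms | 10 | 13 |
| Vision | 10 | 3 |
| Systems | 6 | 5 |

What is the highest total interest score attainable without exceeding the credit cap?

27

Allowing fractional choices, the relaxed optimum would be about 30.3, but courses are indivisible.
Networks + Systems: credit hours 4 + 6 = 10 ≤ 18, interest score 14 + 5 = 19.
Networks + Algorithms: credit hours 4 + 10 = 14 ≤ 18, interest score 14 + 13 = 27.
Best is Networks and Algorithms with total interest score 27.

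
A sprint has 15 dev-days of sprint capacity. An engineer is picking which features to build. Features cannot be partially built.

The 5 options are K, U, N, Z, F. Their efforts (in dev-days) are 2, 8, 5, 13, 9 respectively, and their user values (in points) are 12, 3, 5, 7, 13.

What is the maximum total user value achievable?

25

Allowing fractional choices, the relaxed optimum would be about 29.0, but features are indivisible.
K + Z: effort 2 + 13 = 15 ≤ 15, user value 12 + 7 = 19.
K + F: effort 2 + 9 = 11 ≤ 15, user value 12 + 13 = 25.
K + U + N: effort 2 + 8 + 5 = 15 ≤ 15, user value 12 + 3 + 5 = 20.
Best is K and F with total user value 25.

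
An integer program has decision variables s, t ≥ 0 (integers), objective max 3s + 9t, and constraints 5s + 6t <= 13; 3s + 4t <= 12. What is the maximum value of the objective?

18

(s,t)=(0,2): 5·0+6·2=12≤13, 3·0+4·2=8≤12, objective 18.
(s,t)=(1,1): 5·1+6·1=11≤13, 3·1+4·1=7≤12, objective 12.
(s,t)=(0,1): 5·0+6·1=6≤13, 3·0+4·1=4≤12, objective 9.
Maximum is 18 at (s,t)=(0,2).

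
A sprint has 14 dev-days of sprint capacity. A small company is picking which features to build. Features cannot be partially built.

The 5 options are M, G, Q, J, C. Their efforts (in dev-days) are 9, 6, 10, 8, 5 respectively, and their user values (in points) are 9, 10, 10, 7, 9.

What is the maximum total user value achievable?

Take G and C: effort 6 + 5 = 11 ≤ 14, user value 10 + 9 = 19.
No other feasible combination does better.

19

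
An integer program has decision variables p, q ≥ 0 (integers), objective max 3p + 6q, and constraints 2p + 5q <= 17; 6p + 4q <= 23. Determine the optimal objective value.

Relaxing integrality, the LP optimum is 21.68 at (p,q) = (2.14, 2.55), which is not an integer point.
(p,q)=(1,3): 2·1+5·3=17≤17, 6·1+4·3=18≤23, objective 21.
(p,q)=(0,3): 2·0+5·3=15≤17, 6·0+4·3=12≤23, objective 18.
(p,q)=(2,2): 2·2+5·2=14≤17, 6·2+4·2=20≤23, objective 18.
No feasible integer point exceeds 21.

21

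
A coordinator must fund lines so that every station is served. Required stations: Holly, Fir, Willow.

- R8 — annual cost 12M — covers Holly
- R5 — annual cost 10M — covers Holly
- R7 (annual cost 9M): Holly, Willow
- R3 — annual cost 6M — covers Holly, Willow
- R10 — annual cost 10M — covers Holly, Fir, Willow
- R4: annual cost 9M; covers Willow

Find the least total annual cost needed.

The greedy cost-per-new-station heuristic would pick R3 and R10 for 16, but a cheaper cover exists.
R10 alone covers Holly, Fir, Willow — every station.
Total annual cost: 10.
No cover costs less than 10.

10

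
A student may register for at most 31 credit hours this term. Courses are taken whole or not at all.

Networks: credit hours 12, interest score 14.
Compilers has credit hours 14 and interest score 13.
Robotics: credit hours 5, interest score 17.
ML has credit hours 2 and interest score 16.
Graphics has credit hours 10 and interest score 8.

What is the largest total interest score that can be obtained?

Take Networks, Robotics, ML, and Graphics: credit hours 12 + 5 + 2 + 10 = 29 ≤ 31, interest score 14 + 17 + 16 + 8 = 55.
No other feasible combination does better.

55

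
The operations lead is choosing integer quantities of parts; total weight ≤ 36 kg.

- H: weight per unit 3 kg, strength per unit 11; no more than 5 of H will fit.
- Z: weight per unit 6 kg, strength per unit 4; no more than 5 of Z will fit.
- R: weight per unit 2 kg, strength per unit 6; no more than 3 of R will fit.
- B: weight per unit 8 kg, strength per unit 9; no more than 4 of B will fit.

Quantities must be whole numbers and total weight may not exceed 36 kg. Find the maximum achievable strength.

Take 5×H, 1×Z, 3×R, and 1×B: weight 35 ≤ 36, strength 5·11 + 1·4 + 3·6 + 1·9 = 86.
H has the best ratio (11/3) and is taken to its limit of 5; remaining capacity is filled optimally with the others.

86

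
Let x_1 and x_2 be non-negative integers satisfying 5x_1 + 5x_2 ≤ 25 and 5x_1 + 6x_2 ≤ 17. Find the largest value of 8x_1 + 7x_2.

24

The continuous relaxation peaks at (3.4, 0) with value 27.20; rounding to a feasible lattice point costs some objective.
(x_1,x_2)=(3,0): 5·3+5·0=15≤25, 5·3+6·0=15≤17, objective 24.
(x_1,x_2)=(2,1): 5·2+5·1=15≤25, 5·2+6·1=16≤17, objective 23.
(x_1,x_2)=(2,0): 5·2+5·0=10≤25, 5·2+6·0=10≤17, objective 16.
No feasible integer point exceeds 24.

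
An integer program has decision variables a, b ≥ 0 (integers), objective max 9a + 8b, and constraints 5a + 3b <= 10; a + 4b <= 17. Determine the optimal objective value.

The continuous relaxation peaks at (0, 3.33) with value 26.67; rounding to a feasible lattice point costs some objective.
(a,b)=(0,3): 5·0+3·3=9≤10, 1·0+4·3=12≤17, objective 24.
(a,b)=(0,2): 5·0+3·2=6≤10, 1·0+4·2=8≤17, objective 16.
The best lattice point is (0,3), giving 24.

24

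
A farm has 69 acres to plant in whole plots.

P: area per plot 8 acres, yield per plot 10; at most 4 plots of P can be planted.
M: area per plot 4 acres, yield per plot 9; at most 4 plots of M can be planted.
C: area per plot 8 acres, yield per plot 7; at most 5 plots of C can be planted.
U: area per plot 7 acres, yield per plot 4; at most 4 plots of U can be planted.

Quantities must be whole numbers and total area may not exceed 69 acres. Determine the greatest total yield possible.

This is a bounded integer knapsack.
M has the best ratio (9/4); taking only M gives at most 4×9 = 36 (stopped by the supply cap of 4).
Mixing does better — 4×P, 4×M, and 2×C: area 64 ≤ 69, yield 4·10 + 4·9 + 2·7 = 90.

90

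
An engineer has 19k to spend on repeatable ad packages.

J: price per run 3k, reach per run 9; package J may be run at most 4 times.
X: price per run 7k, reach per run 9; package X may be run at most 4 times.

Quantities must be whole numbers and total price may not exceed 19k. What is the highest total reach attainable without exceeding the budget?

4×J and 1×X: price 19 ≤ 19, reach 4·9 + 1·9 = 45.
3×J and 1×X: price 16 ≤ 19, reach 3·9 + 1·9 = 36.
Best is 45.

45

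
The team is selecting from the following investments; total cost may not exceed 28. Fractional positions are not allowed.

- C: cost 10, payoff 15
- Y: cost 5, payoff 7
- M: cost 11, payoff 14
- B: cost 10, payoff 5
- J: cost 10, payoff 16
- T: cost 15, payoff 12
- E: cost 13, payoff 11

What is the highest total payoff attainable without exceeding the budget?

Allowing fractional choices, the relaxed optimum would be about 41.8, but investments are indivisible.
C + Y + J: cost 10 + 5 + 10 = 25 ≤ 28, payoff 15 + 7 + 16 = 38.
Y + M + J: cost 5 + 11 + 10 = 26 ≤ 28, payoff 7 + 14 + 16 = 37.
C + Y + M: cost 10 + 5 + 11 = 26 ≤ 28, payoff 15 + 7 + 14 = 36.
Best is C, Y, and J with total payoff 38.

38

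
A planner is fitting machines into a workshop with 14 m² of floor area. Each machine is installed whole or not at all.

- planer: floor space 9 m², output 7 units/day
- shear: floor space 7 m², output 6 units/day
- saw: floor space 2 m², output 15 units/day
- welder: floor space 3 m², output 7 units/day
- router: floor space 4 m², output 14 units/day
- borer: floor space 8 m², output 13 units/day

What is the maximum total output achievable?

42

Take saw, router, and borer: floor space 2 + 4 + 8 = 14 ≤ 14, output 15 + 14 + 13 = 42.
No other feasible combination does better.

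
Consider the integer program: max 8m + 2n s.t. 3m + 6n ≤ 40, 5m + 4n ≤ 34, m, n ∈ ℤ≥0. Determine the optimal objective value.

50

(m,n)=(6,1) is feasible, giving 50.
(m,n)=(6,0) is feasible, giving 48.
(m,n)=(5,2) is feasible, giving 44.
Maximum is 50 at (m,n)=(6,1).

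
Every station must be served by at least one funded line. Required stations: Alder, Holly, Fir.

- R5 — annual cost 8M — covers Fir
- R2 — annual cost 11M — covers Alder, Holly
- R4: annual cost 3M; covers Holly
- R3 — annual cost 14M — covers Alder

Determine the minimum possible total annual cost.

This is an integer covering problem.
The greedy cost-per-new-station heuristic would pick R4, R5, and R2 for 22, but a cheaper cover exists.
Choose R5 and R2: together they cover Alder, Holly, Fir — every station.
Total annual cost: 8 + 11 = 19.
No cover costs less than 19.

19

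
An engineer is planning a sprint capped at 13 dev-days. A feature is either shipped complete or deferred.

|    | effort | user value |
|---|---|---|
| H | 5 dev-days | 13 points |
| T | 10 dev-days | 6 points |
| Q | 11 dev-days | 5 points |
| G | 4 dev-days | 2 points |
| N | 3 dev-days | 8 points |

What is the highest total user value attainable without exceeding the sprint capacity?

This is an integer program with binary decision variables.
Take H, G, and N: effort 5 + 4 + 3 = 12 ≤ 13, user value 13 + 2 + 8 = 23.
No other feasible combination does better.

23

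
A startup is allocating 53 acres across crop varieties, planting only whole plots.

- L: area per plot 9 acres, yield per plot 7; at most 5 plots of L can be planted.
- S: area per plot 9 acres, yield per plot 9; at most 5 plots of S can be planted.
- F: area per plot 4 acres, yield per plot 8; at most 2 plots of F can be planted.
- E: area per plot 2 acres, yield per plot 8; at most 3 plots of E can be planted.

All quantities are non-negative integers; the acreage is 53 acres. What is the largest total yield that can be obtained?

76

E has the best ratio (8/2); taking only E gives at most 3×8 = 24 (stopped by the supply cap of 3).
Mixing does better — 4×S, 2×F, and 3×E: area 50 ≤ 53, yield 4·9 + 2·8 + 3·8 = 76.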